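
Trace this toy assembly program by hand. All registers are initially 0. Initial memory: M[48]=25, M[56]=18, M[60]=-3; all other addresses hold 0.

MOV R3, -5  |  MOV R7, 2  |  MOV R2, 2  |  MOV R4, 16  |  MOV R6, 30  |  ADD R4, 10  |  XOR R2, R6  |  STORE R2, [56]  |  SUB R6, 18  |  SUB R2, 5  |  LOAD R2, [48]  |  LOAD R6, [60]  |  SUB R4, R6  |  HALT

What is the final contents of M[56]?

28

MOV R3, -5 → R3=-5
MOV R7, 2 → R7=2
MOV R2, 2 → R2=2
MOV R4, 16 → R4=16
MOV R6, 30 → R6=30
ADD R4, 10 → R4=16+10=26
XOR R2, R6 → R2=2^30=28
STORE R2, [56] → M[56]=28
SUB R6, 18 → R6=30-18=12
SUB R2, 5 → R2=28-5=23
LOAD R2, [48] → R2=M[48]=25
LOAD R6, [60] → R6=M[60]=-3
SUB R4, R6 → R4=26-(-3)=29
halt.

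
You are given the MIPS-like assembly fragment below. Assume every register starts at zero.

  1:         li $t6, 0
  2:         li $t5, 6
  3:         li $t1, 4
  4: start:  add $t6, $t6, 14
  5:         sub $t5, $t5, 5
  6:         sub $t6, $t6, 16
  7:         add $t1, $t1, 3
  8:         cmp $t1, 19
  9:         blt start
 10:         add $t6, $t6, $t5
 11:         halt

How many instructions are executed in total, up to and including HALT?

35

after li $t6, 0: $t6=0
after li $t5, 6: $t5=6
after li $t1, 4: $t1=4
after add $t6, $t6, 14: $t6=0+14=14
after sub $t5, $t5, 5: $t5=6-5=1
after sub $t6, $t6, 16: $t6=14-16=-2
after add $t1, $t1, 3: $t1=4+3=7
cmp $t1, 19  (cmp 7,19)
blt start: taken
after add $t6, $t6, 14: $t6=(-2)+14=12
after sub $t5, $t5, 5: $t5=1-5=-4
after sub $t6, $t6, 16: $t6=12-16=-4
after add $t1, $t1, 3: $t1=7+3=10
cmp $t1, 19  (cmp 10,19)
blt start: taken
after add $t6, $t6, 14: $t6=(-4)+14=10
after sub $t5, $t5, 5: $t5=(-4)-5=-9
after sub $t6, $t6, 16: $t6=10-16=-6
after add $t1, $t1, 3: $t1=10+3=13
cmp $t1, 19  (cmp 13,19)
blt start: taken
after add $t6, $t6, 14: $t6=(-6)+14=8
after sub $t5, $t5, 5: $t5=(-9)-5=-14
after sub $t6, $t6, 16: $t6=8-16=-8
after add $t1, $t1, 3: $t1=13+3=16
cmp $t1, 19  (cmp 16,19)
blt start: taken
after add $t6, $t6, 14: $t6=(-8)+14=6
after sub $t5, $t5, 5: $t5=(-14)-5=-19
after sub $t6, $t6, 16: $t6=6-16=-10
after add $t1, $t1, 3: $t1=16+3=19
cmp $t1, 19  (cmp 19,19)
blt start: not taken
after add $t6, $t6, $t5: $t6=(-10)+(-19)=-29
halt.
Total executed instructions: 35.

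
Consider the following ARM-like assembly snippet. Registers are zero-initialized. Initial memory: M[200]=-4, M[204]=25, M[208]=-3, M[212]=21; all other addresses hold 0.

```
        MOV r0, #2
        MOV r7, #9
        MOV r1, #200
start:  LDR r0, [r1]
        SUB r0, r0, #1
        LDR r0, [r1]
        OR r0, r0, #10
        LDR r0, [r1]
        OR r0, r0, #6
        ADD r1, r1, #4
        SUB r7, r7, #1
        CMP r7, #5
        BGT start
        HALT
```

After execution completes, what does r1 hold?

r0=2
r7=9
r1=200
r0=M[200]=-4
r0=(-4)-1=-5
r0=M[200]=-4
r0=(-4)|10=-2
r0=M[200]=-4
r0=(-4)|6=-2
r1=200+4=204
r7=9-1=8
CMP r7, #5  (cmp 8,5)
BGT start: taken
r0=M[204]=25
r0=25-1=24
r0=M[204]=25
r0=25|10=27
r0=M[204]=25
r0=25|6=31
r1=204+4=208
r7=8-1=7
CMP r7, #5  (cmp 7,5)
BGT start: taken
r0=M[208]=-3
r0=(-3)-1=-4
r0=M[208]=-3
r0=(-3)|10=-1
r0=M[208]=-3
r0=(-3)|6=-1
r1=208+4=212
r7=7-1=6
CMP r7, #5  (cmp 6,5)
BGT start: taken
r0=M[212]=21
r0=21-1=20
r0=M[212]=21
r0=21|10=31
r0=M[212]=21
r0=21|6=23
r1=212+4=216
r7=6-1=5
CMP r7, #5  (cmp 5,5)
BGT start: not taken
halt.

216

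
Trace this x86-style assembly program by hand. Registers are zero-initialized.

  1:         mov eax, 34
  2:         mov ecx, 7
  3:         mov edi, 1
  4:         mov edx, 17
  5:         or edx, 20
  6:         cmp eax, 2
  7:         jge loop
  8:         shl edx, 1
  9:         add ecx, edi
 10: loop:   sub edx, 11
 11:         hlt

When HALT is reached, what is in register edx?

after mov eax, 34: eax=34
after mov ecx, 7: ecx=7
after mov edi, 1: edi=1
after mov edx, 17: edx=17
after or edx, 20: edx=17|20=21
cmp eax, 2  (cmp 34,2)
jge loop: taken
after sub edx, 11: edx=21-11=10
halt.

10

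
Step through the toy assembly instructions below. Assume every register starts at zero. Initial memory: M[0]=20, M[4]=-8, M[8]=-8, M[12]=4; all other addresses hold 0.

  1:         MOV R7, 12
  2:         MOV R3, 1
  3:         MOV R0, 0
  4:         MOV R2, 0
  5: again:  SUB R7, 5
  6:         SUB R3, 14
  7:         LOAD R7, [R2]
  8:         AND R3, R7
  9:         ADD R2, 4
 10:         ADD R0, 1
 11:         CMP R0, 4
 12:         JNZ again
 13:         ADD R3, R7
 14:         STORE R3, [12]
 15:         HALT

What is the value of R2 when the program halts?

16

MOV R7, 12 → R7=12
MOV R3, 1 → R3=1
MOV R0, 0 → R0=0
MOV R2, 0 → R2=0
SUB R7, 5 → R7=12-5=7
SUB R3, 14 → R3=1-14=-13
LOAD R7, [R2] → R7=M[0]=20
AND R3, R7 → R3=(-13)&20=16
ADD R2, 4 → R2=0+4=4
ADD R0, 1 → R0=0+1=1
CMP R0, 4  (cmp 1,4)
JNZ again: taken
SUB R7, 5 → R7=20-5=15
SUB R3, 14 → R3=16-14=2
LOAD R7, [R2] → R7=M[4]=-8
AND R3, R7 → R3=2&(-8)=0
ADD R2, 4 → R2=4+4=8
ADD R0, 1 → R0=1+1=2
CMP R0, 4  (cmp 2,4)
JNZ again: taken
SUB R7, 5 → R7=(-8)-5=-13
SUB R3, 14 → R3=0-14=-14
LOAD R7, [R2] → R7=M[8]=-8
AND R3, R7 → R3=(-14)&(-8)=-16
ADD R2, 4 → R2=8+4=12
ADD R0, 1 → R0=2+1=3
CMP R0, 4  (cmp 3,4)
JNZ again: taken
SUB R7, 5 → R7=(-8)-5=-13
SUB R3, 14 → R3=(-16)-14=-30
LOAD R7, [R2] → R7=M[12]=4
AND R3, R7 → R3=(-30)&4=0
ADD R2, 4 → R2=12+4=16
ADD R0, 1 → R0=3+1=4
CMP R0, 4  (cmp 4,4)
JNZ again: not taken
ADD R3, R7 → R3=0+4=4
STORE R3, [12] → M[12]=4
halt.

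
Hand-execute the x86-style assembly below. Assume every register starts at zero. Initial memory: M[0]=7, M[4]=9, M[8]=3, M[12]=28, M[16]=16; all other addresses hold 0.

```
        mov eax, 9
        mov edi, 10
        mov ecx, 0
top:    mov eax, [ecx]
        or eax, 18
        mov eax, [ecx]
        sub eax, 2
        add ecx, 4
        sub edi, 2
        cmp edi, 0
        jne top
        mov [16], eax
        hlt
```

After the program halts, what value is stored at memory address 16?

after mov eax, 9: eax=9
after mov edi, 10: edi=10
after mov ecx, 0: ecx=0
after mov eax, [ecx]: eax=M[0]=7
after or eax, 18: eax=7|18=23
after mov eax, [ecx]: eax=M[0]=7
after sub eax, 2: eax=7-2=5
after add ecx, 4: ecx=0+4=4
after sub edi, 2: edi=10-2=8
cmp edi, 0  (cmp 8,0)
jne top: taken
after mov eax, [ecx]: eax=M[4]=9
after or eax, 18: eax=9|18=27
after mov eax, [ecx]: eax=M[4]=9
after sub eax, 2: eax=9-2=7
after add ecx, 4: ecx=4+4=8
after sub edi, 2: edi=8-2=6
cmp edi, 0  (cmp 6,0)
jne top: taken
after mov eax, [ecx]: eax=M[8]=3
after or eax, 18: eax=3|18=19
after mov eax, [ecx]: eax=M[8]=3
after sub eax, 2: eax=3-2=1
after add ecx, 4: ecx=8+4=12
after sub edi, 2: edi=6-2=4
cmp edi, 0  (cmp 4,0)
jne top: taken
after mov eax, [ecx]: eax=M[12]=28
after or eax, 18: eax=28|18=30
after mov eax, [ecx]: eax=M[12]=28
after sub eax, 2: eax=28-2=26
after add ecx, 4: ecx=12+4=16
after sub edi, 2: edi=4-2=2
cmp edi, 0  (cmp 2,0)
jne top: taken
after mov eax, [ecx]: eax=M[16]=16
after or eax, 18: eax=16|18=18
after mov eax, [ecx]: eax=M[16]=16
after sub eax, 2: eax=16-2=14
after add ecx, 4: ecx=16+4=20
after sub edi, 2: edi=2-2=0
cmp edi, 0  (cmp 0,0)
jne top: not taken
mov [16], eax → M[16]=14
halt.

14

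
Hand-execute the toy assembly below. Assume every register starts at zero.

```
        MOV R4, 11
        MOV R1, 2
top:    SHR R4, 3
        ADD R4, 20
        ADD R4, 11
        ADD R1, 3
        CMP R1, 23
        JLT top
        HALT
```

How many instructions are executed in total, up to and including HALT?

45

MOV R4, 11 → R4=11
MOV R1, 2 → R1=2
SHR R4, 3 → R4=11>>3=1
ADD R4, 20 → R4=1+20=21
ADD R4, 11 → R4=21+11=32
ADD R1, 3 → R1=2+3=5
CMP R1, 23  (cmp 5,23)
JLT top: taken
SHR R4, 3 → R4=32>>3=4
ADD R4, 20 → R4=4+20=24
ADD R4, 11 → R4=24+11=35
ADD R1, 3 → R1=5+3=8
CMP R1, 23  (cmp 8,23)
JLT top: taken
SHR R4, 3 → R4=35>>3=4
ADD R4, 20 → R4=4+20=24
ADD R4, 11 → R4=24+11=35
ADD R1, 3 → R1=8+3=11
CMP R1, 23  (cmp 11,23)
JLT top: taken
SHR R4, 3 → R4=35>>3=4
ADD R4, 20 → R4=4+20=24
ADD R4, 11 → R4=24+11=35
ADD R1, 3 → R1=11+3=14
CMP R1, 23  (cmp 14,23)
JLT top: taken
SHR R4, 3 → R4=35>>3=4
ADD R4, 20 → R4=4+20=24
ADD R4, 11 → R4=24+11=35
ADD R1, 3 → R1=14+3=17
CMP R1, 23  (cmp 17,23)
JLT top: taken
SHR R4, 3 → R4=35>>3=4
ADD R4, 20 → R4=4+20=24
ADD R4, 11 → R4=24+11=35
ADD R1, 3 → R1=17+3=20
CMP R1, 23  (cmp 20,23)
JLT top: taken
SHR R4, 3 → R4=35>>3=4
ADD R4, 20 → R4=4+20=24
ADD R4, 11 → R4=24+11=35
ADD R1, 3 → R1=20+3=23
CMP R1, 23  (cmp 23,23)
JLT top: not taken
halt.
Total executed instructions: 45.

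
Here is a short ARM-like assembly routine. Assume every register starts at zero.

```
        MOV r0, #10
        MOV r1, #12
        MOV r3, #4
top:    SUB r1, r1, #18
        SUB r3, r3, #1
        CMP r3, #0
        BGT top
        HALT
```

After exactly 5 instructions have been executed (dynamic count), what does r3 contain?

after MOV r0, #10: r0=10
after MOV r1, #12: r1=12
after MOV r3, #4: r3=4
after SUB r1, r1, #18: r1=12-18=-6
after SUB r3, r3, #1: r3=4-1=3
After step 5: r3 = 3.

3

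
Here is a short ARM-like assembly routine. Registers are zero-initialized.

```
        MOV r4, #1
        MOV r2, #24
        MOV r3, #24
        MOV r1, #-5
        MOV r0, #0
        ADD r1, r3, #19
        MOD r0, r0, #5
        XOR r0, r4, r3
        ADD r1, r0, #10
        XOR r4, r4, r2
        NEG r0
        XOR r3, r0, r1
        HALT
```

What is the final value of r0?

r4=1
r2=24
r3=24
r1=-5
r0=0
r1=24+19=43
r0=0%5=0
r0=1^24=25
r1=25+10=35
r4=1^24=25
r0=-(25)=-25
r3=(-25)^35=-60
halt.

-25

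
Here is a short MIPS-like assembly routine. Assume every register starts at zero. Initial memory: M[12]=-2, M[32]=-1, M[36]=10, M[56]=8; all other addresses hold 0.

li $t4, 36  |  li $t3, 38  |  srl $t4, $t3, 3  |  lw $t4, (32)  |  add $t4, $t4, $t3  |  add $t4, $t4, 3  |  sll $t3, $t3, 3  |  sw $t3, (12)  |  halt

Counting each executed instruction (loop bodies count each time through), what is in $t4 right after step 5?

li $t4, 36 → $t4=36
li $t3, 38 → $t3=38
srl $t4, $t3, 3 → $t4=38>>3=4
lw $t4, (32) → $t4=M[32]=-1
add $t4, $t4, $t3 → $t4=(-1)+38=37
After step 5: $t4 = 37.

37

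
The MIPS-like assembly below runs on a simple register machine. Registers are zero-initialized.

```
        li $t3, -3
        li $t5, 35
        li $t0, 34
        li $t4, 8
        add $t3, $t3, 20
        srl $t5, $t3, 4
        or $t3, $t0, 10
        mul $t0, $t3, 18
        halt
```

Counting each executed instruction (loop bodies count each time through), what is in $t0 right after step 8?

756

li $t3, -3 → $t3=-3
li $t5, 35 → $t5=35
li $t0, 34 → $t0=34
li $t4, 8 → $t4=8
add $t3, $t3, 20 → $t3=(-3)+20=17
srl $t5, $t3, 4 → $t5=17>>4=1
or $t3, $t0, 10 → $t3=34|10=42
mul $t0, $t3, 18 → $t0=42*18=756
After step 8: $t0 = 756.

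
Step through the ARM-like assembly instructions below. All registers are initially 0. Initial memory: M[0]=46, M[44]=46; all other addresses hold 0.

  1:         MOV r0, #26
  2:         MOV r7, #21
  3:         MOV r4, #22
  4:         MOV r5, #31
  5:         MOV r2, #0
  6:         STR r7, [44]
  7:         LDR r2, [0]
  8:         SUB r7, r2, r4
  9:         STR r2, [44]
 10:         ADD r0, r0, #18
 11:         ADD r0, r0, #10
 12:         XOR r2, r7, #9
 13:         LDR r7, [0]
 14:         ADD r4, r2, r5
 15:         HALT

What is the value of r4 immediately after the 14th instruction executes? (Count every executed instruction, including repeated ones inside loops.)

48

MOV r0, #26 → r0=26
MOV r7, #21 → r7=21
MOV r4, #22 → r4=22
MOV r5, #31 → r5=31
MOV r2, #0 → r2=0
STR r7, [44] → M[44]=21
LDR r2, [0] → r2=M[0]=46
SUB r7, r2, r4 → r7=46-22=24
STR r2, [44] → M[44]=46
ADD r0, r0, #18 → r0=26+18=44
ADD r0, r0, #10 → r0=44+10=54
XOR r2, r7, #9 → r2=24^9=17
LDR r7, [0] → r7=M[0]=46
ADD r4, r2, r5 → r4=17+31=48
After step 14: r4 = 48.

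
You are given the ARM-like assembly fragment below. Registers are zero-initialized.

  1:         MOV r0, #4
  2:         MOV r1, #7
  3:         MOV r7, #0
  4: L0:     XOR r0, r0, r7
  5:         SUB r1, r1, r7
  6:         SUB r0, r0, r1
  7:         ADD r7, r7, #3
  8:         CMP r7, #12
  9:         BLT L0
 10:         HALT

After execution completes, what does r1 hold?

-11

after MOV r0, #4: r0=4
after MOV r1, #7: r1=7
after MOV r7, #0: r7=0
after XOR r0, r0, r7: r0=4^0=4
after SUB r1, r1, r7: r1=7-0=7
after SUB r0, r0, r1: r0=4-7=-3
after ADD r7, r7, #3: r7=0+3=3
CMP r7, #12  (cmp 3,12)
BLT L0: taken
after XOR r0, r0, r7: r0=(-3)^3=-2
after SUB r1, r1, r7: r1=7-3=4
after SUB r0, r0, r1: r0=(-2)-4=-6
after ADD r7, r7, #3: r7=3+3=6
CMP r7, #12  (cmp 6,12)
BLT L0: taken
after XOR r0, r0, r7: r0=(-6)^6=-4
after SUB r1, r1, r7: r1=4-6=-2
after SUB r0, r0, r1: r0=(-4)-(-2)=-2
after ADD r7, r7, #3: r7=6+3=9
CMP r7, #12  (cmp 9,12)
BLT L0: taken
after XOR r0, r0, r7: r0=(-2)^9=-9
after SUB r1, r1, r7: r1=(-2)-9=-11
after SUB r0, r0, r1: r0=(-9)-(-11)=2
after ADD r7, r7, #3: r7=9+3=12
CMP r7, #12  (cmp 12,12)
BLT L0: not taken
halt.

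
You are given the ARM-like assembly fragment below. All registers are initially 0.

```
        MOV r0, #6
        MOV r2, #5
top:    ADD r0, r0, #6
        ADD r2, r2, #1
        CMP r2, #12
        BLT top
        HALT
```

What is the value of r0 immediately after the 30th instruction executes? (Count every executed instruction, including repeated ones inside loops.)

MOV r0, #6 → r0=6
MOV r2, #5 → r2=5
ADD r0, r0, #6 → r0=6+6=12
ADD r2, r2, #1 → r2=5+1=6
CMP r2, #12  (cmp 6,12)
BLT top: taken
ADD r0, r0, #6 → r0=12+6=18
ADD r2, r2, #1 → r2=6+1=7
CMP r2, #12  (cmp 7,12)
BLT top: taken
ADD r0, r0, #6 → r0=18+6=24
ADD r2, r2, #1 → r2=7+1=8
CMP r2, #12  (cmp 8,12)
BLT top: taken
ADD r0, r0, #6 → r0=24+6=30
ADD r2, r2, #1 → r2=8+1=9
CMP r2, #12  (cmp 9,12)
BLT top: taken
ADD r0, r0, #6 → r0=30+6=36
ADD r2, r2, #1 → r2=9+1=10
CMP r2, #12  (cmp 10,12)
BLT top: taken
ADD r0, r0, #6 → r0=36+6=42
ADD r2, r2, #1 → r2=10+1=11
CMP r2, #12  (cmp 11,12)
BLT top: taken
ADD r0, r0, #6 → r0=42+6=48
ADD r2, r2, #1 → r2=11+1=12
CMP r2, #12  (cmp 12,12)
BLT top: not taken
After step 30: r0 = 48.

48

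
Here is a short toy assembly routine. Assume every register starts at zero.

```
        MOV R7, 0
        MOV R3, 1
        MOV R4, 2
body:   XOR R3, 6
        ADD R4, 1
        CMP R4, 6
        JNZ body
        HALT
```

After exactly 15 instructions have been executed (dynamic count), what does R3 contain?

R7=0
R3=1
R4=2
R3=1^6=7
R4=2+1=3
CMP R4, 6  (cmp 3,6)
JNZ body: taken
R3=7^6=1
R4=3+1=4
CMP R4, 6  (cmp 4,6)
JNZ body: taken
R3=1^6=7
R4=4+1=5
CMP R4, 6  (cmp 5,6)
JNZ body: taken
After step 15: R3 = 7.

7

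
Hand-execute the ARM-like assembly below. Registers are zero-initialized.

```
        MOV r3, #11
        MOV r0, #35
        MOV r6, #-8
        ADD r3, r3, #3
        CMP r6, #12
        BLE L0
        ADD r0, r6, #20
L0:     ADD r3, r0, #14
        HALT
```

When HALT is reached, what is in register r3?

r3=11
r0=35
r6=-8
r3=11+3=14
CMP r6, #12  (cmp -8,12)
BLE L0: taken
r3=35+14=49
halt.

49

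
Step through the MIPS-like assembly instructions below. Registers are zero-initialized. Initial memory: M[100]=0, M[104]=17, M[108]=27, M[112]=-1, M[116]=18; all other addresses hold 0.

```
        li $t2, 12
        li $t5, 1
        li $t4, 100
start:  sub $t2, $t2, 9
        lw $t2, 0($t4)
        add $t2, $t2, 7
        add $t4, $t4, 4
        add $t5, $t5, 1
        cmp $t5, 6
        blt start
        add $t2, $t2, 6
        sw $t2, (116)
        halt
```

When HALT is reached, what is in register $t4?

120

$t2=12
$t5=1
$t4=100
$t2=12-9=3
$t2=M[100]=0
$t2=0+7=7
$t4=100+4=104
$t5=1+1=2
cmp $t5, 6  (cmp 2,6)
blt start: taken
$t2=7-9=-2
$t2=M[104]=17
$t2=17+7=24
$t4=104+4=108
$t5=2+1=3
cmp $t5, 6  (cmp 3,6)
blt start: taken
$t2=24-9=15
$t2=M[108]=27
$t2=27+7=34
$t4=108+4=112
$t5=3+1=4
cmp $t5, 6  (cmp 4,6)
blt start: taken
$t2=34-9=25
$t2=M[112]=-1
$t2=(-1)+7=6
$t4=112+4=116
$t5=4+1=5
cmp $t5, 6  (cmp 5,6)
blt start: taken
$t2=6-9=-3
$t2=M[116]=18
$t2=18+7=25
$t4=116+4=120
$t5=5+1=6
cmp $t5, 6  (cmp 6,6)
blt start: not taken
$t2=25+6=31
sw $t2, (116) → M[116]=31
halt.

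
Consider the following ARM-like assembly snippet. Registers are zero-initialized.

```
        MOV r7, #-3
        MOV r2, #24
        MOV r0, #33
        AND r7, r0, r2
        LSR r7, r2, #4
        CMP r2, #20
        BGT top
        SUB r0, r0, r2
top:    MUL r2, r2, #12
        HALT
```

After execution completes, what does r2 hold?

r7=-3
r2=24
r0=33
r7=33&24=0
r7=24>>4=1
CMP r2, #20  (cmp 24,20)
BGT top: taken
r2=24*12=288
halt.

288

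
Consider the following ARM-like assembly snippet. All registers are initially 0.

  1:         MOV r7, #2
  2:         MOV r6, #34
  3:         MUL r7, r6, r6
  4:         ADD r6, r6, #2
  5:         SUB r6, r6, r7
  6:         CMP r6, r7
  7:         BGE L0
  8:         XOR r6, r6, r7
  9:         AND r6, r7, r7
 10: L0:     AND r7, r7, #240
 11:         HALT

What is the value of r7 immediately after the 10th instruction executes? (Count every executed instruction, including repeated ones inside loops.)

after MOV r7, #2: r7=2
after MOV r6, #34: r6=34
after MUL r7, r6, r6: r7=34*34=1156
after ADD r6, r6, #2: r6=34+2=36
after SUB r6, r6, r7: r6=36-1156=-1120
CMP r6, r7  (cmp -1120,1156)
BGE L0: not taken
after XOR r6, r6, r7: r6=(-1120)^1156=-220
after AND r6, r7, r7: r6=1156&1156=1156
after AND r7, r7, #240: r7=1156&240=128
After step 10: r7 = 128.

128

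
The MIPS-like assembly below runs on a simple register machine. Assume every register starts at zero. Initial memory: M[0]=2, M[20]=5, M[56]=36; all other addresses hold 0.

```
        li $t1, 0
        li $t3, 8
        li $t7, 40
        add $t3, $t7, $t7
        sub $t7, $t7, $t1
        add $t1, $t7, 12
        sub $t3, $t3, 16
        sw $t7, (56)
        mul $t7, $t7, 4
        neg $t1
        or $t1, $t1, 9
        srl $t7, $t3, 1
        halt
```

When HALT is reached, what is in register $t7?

$t1=0
$t3=8
$t7=40
$t3=40+40=80
$t7=40-0=40
$t1=40+12=52
$t3=80-16=64
sw $t7, (56) → M[56]=40
$t7=40*4=160
$t1=-(52)=-52
$t1=(-52)|9=-51
$t7=64>>1=32
halt.

32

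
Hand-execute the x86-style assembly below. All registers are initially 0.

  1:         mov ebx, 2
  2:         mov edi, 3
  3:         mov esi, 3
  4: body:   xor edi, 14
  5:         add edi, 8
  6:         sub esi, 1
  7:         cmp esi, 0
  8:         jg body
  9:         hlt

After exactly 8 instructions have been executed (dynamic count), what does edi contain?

21

after mov ebx, 2: ebx=2
after mov edi, 3: edi=3
after mov esi, 3: esi=3
after xor edi, 14: edi=3^14=13
after add edi, 8: edi=13+8=21
after sub esi, 1: esi=3-1=2
cmp esi, 0  (cmp 2,0)
jg body: taken
After step 8: edi = 21.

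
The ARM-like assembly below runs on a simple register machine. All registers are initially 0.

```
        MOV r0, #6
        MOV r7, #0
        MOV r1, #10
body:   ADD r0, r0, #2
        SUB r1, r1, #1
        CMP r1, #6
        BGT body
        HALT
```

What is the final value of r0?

14

after MOV r0, #6: r0=6
after MOV r7, #0: r7=0
after MOV r1, #10: r1=10
after ADD r0, r0, #2: r0=6+2=8
after SUB r1, r1, #1: r1=10-1=9
CMP r1, #6  (cmp 9,6)
BGT body: taken
after ADD r0, r0, #2: r0=8+2=10
after SUB r1, r1, #1: r1=9-1=8
CMP r1, #6  (cmp 8,6)
BGT body: taken
after ADD r0, r0, #2: r0=10+2=12
after SUB r1, r1, #1: r1=8-1=7
CMP r1, #6  (cmp 7,6)
BGT body: taken
after ADD r0, r0, #2: r0=12+2=14
after SUB r1, r1, #1: r1=7-1=6
CMP r1, #6  (cmp 6,6)
BGT body: not taken
halt.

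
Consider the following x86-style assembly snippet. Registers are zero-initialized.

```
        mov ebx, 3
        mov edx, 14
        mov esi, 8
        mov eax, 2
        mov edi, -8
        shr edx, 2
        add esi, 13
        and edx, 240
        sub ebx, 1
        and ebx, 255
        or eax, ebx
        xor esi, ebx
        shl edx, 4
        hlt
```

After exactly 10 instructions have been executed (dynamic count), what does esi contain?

21

ebx=3
edx=14
esi=8
eax=2
edi=-8
edx=14>>2=3
esi=8+13=21
edx=3&240=0
ebx=3-1=2
ebx=2&255=2
After step 10: esi = 21.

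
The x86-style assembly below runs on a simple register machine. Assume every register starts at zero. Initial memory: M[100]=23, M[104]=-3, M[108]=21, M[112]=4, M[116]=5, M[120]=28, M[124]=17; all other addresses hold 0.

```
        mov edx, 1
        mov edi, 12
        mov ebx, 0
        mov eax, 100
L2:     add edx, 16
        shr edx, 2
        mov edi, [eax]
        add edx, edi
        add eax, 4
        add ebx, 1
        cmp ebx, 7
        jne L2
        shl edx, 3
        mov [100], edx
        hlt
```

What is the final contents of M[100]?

232

after mov edx, 1: edx=1
after mov edi, 12: edi=12
after mov ebx, 0: ebx=0
after mov eax, 100: eax=100
after add edx, 16: edx=1+16=17
after shr edx, 2: edx=17>>2=4
after mov edi, [eax]: edi=M[100]=23
after add edx, edi: edx=4+23=27
after add eax, 4: eax=100+4=104
after add ebx, 1: ebx=0+1=1
cmp ebx, 7  (cmp 1,7)
jne L2: taken
after add edx, 16: edx=27+16=43
after shr edx, 2: edx=43>>2=10
after mov edi, [eax]: edi=M[104]=-3
after add edx, edi: edx=10+(-3)=7
after add eax, 4: eax=104+4=108
after add ebx, 1: ebx=1+1=2
cmp ebx, 7  (cmp 2,7)
jne L2: taken
after add edx, 16: edx=7+16=23
after shr edx, 2: edx=23>>2=5
after mov edi, [eax]: edi=M[108]=21
after add edx, edi: edx=5+21=26
after add eax, 4: eax=108+4=112
after add ebx, 1: ebx=2+1=3
cmp ebx, 7  (cmp 3,7)
jne L2: taken
after add edx, 16: edx=26+16=42
after shr edx, 2: edx=42>>2=10
after mov edi, [eax]: edi=M[112]=4
after add edx, edi: edx=10+4=14
after add eax, 4: eax=112+4=116
after add ebx, 1: ebx=3+1=4
cmp ebx, 7  (cmp 4,7)
jne L2: taken
after add edx, 16: edx=14+16=30
after shr edx, 2: edx=30>>2=7
after mov edi, [eax]: edi=M[116]=5
after add edx, edi: edx=7+5=12
after add eax, 4: eax=116+4=120
after add ebx, 1: ebx=4+1=5
cmp ebx, 7  (cmp 5,7)
jne L2: taken
after add edx, 16: edx=12+16=28
after shr edx, 2: edx=28>>2=7
after mov edi, [eax]: edi=M[120]=28
after add edx, edi: edx=7+28=35
after add eax, 4: eax=120+4=124
after add ebx, 1: ebx=5+1=6
cmp ebx, 7  (cmp 6,7)
jne L2: taken
after add edx, 16: edx=35+16=51
after shr edx, 2: edx=51>>2=12
after mov edi, [eax]: edi=M[124]=17
after add edx, edi: edx=12+17=29
after add eax, 4: eax=124+4=128
after add ebx, 1: ebx=6+1=7
cmp ebx, 7  (cmp 7,7)
jne L2: not taken
after shl edx, 3: edx=29<<3=232
mov [100], edx → M[100]=232
halt.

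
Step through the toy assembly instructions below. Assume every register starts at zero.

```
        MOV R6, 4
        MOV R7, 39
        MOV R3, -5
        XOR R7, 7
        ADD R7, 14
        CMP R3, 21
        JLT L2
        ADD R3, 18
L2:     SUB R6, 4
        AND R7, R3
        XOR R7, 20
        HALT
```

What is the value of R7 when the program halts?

62

R6=4
R7=39
R3=-5
R7=39^7=32
R7=32+14=46
CMP R3, 21  (cmp -5,21)
JLT L2: taken
R6=4-4=0
R7=46&(-5)=42
R7=42^20=62
halt.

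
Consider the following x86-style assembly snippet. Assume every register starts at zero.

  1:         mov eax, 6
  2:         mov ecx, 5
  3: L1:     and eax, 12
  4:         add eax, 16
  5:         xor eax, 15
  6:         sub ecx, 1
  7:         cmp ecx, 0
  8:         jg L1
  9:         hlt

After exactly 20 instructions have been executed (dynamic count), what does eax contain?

27

after mov eax, 6: eax=6
after mov ecx, 5: ecx=5
after and eax, 12: eax=6&12=4
after add eax, 16: eax=4+16=20
after xor eax, 15: eax=20^15=27
after sub ecx, 1: ecx=5-1=4
cmp ecx, 0  (cmp 4,0)
jg L1: taken
after and eax, 12: eax=27&12=8
after add eax, 16: eax=8+16=24
after xor eax, 15: eax=24^15=23
after sub ecx, 1: ecx=4-1=3
cmp ecx, 0  (cmp 3,0)
jg L1: taken
after and eax, 12: eax=23&12=4
after add eax, 16: eax=4+16=20
after xor eax, 15: eax=20^15=27
after sub ecx, 1: ecx=3-1=2
cmp ecx, 0  (cmp 2,0)
jg L1: taken
After step 20: eax = 27.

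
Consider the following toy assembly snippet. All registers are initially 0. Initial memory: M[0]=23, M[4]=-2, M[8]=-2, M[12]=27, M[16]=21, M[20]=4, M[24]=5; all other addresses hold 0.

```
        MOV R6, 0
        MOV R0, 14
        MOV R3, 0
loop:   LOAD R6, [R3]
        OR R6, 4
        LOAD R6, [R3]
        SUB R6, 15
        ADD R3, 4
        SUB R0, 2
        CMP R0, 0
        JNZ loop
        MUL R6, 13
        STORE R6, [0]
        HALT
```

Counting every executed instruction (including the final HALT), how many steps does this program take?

after MOV R6, 0: R6=0
after MOV R0, 14: R0=14
after MOV R3, 0: R3=0
after LOAD R6, [R3]: R6=M[0]=23
after OR R6, 4: R6=23|4=23
after LOAD R6, [R3]: R6=M[0]=23
after SUB R6, 15: R6=23-15=8
after ADD R3, 4: R3=0+4=4
after SUB R0, 2: R0=14-2=12
CMP R0, 0  (cmp 12,0)
JNZ loop: taken
after LOAD R6, [R3]: R6=M[4]=-2
after OR R6, 4: R6=(-2)|4=-2
after LOAD R6, [R3]: R6=M[4]=-2
after SUB R6, 15: R6=(-2)-15=-17
after ADD R3, 4: R3=4+4=8
after SUB R0, 2: R0=12-2=10
CMP R0, 0  (cmp 10,0)
JNZ loop: taken
after LOAD R6, [R3]: R6=M[8]=-2
after OR R6, 4: R6=(-2)|4=-2
after LOAD R6, [R3]: R6=M[8]=-2
after SUB R6, 15: R6=(-2)-15=-17
after ADD R3, 4: R3=8+4=12
after SUB R0, 2: R0=10-2=8
CMP R0, 0  (cmp 8,0)
JNZ loop: taken
after LOAD R6, [R3]: R6=M[12]=27
after OR R6, 4: R6=27|4=31
after LOAD R6, [R3]: R6=M[12]=27
after SUB R6, 15: R6=27-15=12
after ADD R3, 4: R3=12+4=16
after SUB R0, 2: R0=8-2=6
CMP R0, 0  (cmp 6,0)
JNZ loop: taken
after LOAD R6, [R3]: R6=M[16]=21
after OR R6, 4: R6=21|4=21
after LOAD R6, [R3]: R6=M[16]=21
after SUB R6, 15: R6=21-15=6
after ADD R3, 4: R3=16+4=20
after SUB R0, 2: R0=6-2=4
CMP R0, 0  (cmp 4,0)
JNZ loop: taken
after LOAD R6, [R3]: R6=M[20]=4
after OR R6, 4: R6=4|4=4
after LOAD R6, [R3]: R6=M[20]=4
after SUB R6, 15: R6=4-15=-11
after ADD R3, 4: R3=20+4=24
after SUB R0, 2: R0=4-2=2
CMP R0, 0  (cmp 2,0)
JNZ loop: taken
after LOAD R6, [R3]: R6=M[24]=5
after OR R6, 4: R6=5|4=5
after LOAD R6, [R3]: R6=M[24]=5
after SUB R6, 15: R6=5-15=-10
after ADD R3, 4: R3=24+4=28
after SUB R0, 2: R0=2-2=0
CMP R0, 0  (cmp 0,0)
JNZ loop: not taken
after MUL R6, 13: R6=(-10)*13=-130
STORE R6, [0] → M[0]=-130
halt.
Total executed instructions: 62.

62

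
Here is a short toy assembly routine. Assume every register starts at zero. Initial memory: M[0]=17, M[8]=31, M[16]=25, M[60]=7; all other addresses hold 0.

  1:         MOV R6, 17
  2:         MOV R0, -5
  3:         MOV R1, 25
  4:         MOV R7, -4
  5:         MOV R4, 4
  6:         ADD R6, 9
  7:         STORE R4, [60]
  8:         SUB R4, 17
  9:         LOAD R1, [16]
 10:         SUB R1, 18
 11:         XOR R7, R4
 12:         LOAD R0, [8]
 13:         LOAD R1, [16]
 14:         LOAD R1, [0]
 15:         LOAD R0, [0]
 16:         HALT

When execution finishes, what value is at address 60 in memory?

R6=17
R0=-5
R1=25
R7=-4
R4=4
R6=17+9=26
STORE R4, [60] → M[60]=4
R4=4-17=-13
R1=M[16]=25
R1=25-18=7
R7=(-4)^(-13)=15
R0=M[8]=31
R1=M[16]=25
R1=M[0]=17
R0=M[0]=17
halt.

4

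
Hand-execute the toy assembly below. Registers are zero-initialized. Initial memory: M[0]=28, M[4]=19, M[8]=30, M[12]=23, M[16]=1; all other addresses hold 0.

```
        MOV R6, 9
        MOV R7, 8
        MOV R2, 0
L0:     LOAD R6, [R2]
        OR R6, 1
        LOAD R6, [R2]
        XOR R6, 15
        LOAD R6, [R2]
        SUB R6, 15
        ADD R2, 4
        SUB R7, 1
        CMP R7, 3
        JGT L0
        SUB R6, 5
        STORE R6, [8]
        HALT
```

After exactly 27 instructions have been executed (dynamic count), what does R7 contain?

MOV R6, 9 → R6=9
MOV R7, 8 → R7=8
MOV R2, 0 → R2=0
LOAD R6, [R2] → R6=M[0]=28
OR R6, 1 → R6=28|1=29
LOAD R6, [R2] → R6=M[0]=28
XOR R6, 15 → R6=28^15=19
LOAD R6, [R2] → R6=M[0]=28
SUB R6, 15 → R6=28-15=13
ADD R2, 4 → R2=0+4=4
SUB R7, 1 → R7=8-1=7
CMP R7, 3  (cmp 7,3)
JGT L0: taken
LOAD R6, [R2] → R6=M[4]=19
OR R6, 1 → R6=19|1=19
LOAD R6, [R2] → R6=M[4]=19
XOR R6, 15 → R6=19^15=28
LOAD R6, [R2] → R6=M[4]=19
SUB R6, 15 → R6=19-15=4
ADD R2, 4 → R2=4+4=8
SUB R7, 1 → R7=7-1=6
CMP R7, 3  (cmp 6,3)
JGT L0: taken
LOAD R6, [R2] → R6=M[8]=30
OR R6, 1 → R6=30|1=31
LOAD R6, [R2] → R6=M[8]=30
XOR R6, 15 → R6=30^15=17
After step 27: R7 = 6.

6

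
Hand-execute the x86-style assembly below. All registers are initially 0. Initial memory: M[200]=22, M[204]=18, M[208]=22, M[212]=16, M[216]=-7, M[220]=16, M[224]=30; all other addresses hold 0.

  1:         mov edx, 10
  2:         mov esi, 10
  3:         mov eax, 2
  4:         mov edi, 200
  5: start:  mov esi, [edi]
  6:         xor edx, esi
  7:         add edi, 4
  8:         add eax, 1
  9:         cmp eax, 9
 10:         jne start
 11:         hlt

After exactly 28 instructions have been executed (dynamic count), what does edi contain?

216

edx=10
esi=10
eax=2
edi=200
esi=M[200]=22
edx=10^22=28
edi=200+4=204
eax=2+1=3
cmp eax, 9  (cmp 3,9)
jne start: taken
esi=M[204]=18
edx=28^18=14
edi=204+4=208
eax=3+1=4
cmp eax, 9  (cmp 4,9)
jne start: taken
esi=M[208]=22
edx=14^22=24
edi=208+4=212
eax=4+1=5
cmp eax, 9  (cmp 5,9)
jne start: taken
esi=M[212]=16
edx=24^16=8
edi=212+4=216
eax=5+1=6
cmp eax, 9  (cmp 6,9)
jne start: taken
After step 28: edi = 216.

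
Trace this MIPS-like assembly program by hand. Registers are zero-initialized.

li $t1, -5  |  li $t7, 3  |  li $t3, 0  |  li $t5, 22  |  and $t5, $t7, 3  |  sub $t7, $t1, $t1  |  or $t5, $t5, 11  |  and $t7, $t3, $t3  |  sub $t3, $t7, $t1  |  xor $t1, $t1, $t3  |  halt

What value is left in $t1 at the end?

$t1=-5
$t7=3
$t3=0
$t5=22
$t5=3&3=3
$t7=(-5)-(-5)=0
$t5=3|11=11
$t7=0&0=0
$t3=0-(-5)=5
$t1=(-5)^5=-2
halt.

-2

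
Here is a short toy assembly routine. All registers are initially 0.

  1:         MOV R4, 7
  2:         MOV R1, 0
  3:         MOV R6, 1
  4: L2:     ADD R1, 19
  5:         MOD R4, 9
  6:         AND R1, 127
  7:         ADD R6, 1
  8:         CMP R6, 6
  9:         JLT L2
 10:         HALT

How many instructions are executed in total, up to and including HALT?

R4=7
R1=0
R6=1
R1=0+19=19
R4=7%9=7
R1=19&127=19
R6=1+1=2
CMP R6, 6  (cmp 2,6)
JLT L2: taken
R1=19+19=38
R4=7%9=7
R1=38&127=38
R6=2+1=3
CMP R6, 6  (cmp 3,6)
JLT L2: taken
R1=38+19=57
R4=7%9=7
R1=57&127=57
R6=3+1=4
CMP R6, 6  (cmp 4,6)
JLT L2: taken
R1=57+19=76
R4=7%9=7
R1=76&127=76
R6=4+1=5
CMP R6, 6  (cmp 5,6)
JLT L2: taken
R1=76+19=95
R4=7%9=7
R1=95&127=95
R6=5+1=6
CMP R6, 6  (cmp 6,6)
JLT L2: not taken
halt.
Total executed instructions: 34.

34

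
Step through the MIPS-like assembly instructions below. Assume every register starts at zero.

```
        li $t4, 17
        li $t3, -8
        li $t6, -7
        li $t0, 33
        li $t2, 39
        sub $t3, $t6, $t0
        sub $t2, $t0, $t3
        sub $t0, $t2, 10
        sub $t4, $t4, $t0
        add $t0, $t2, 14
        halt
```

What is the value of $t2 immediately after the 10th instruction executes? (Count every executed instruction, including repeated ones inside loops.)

li $t4, 17 → $t4=17
li $t3, -8 → $t3=-8
li $t6, -7 → $t6=-7
li $t0, 33 → $t0=33
li $t2, 39 → $t2=39
sub $t3, $t6, $t0 → $t3=(-7)-33=-40
sub $t2, $t0, $t3 → $t2=33-(-40)=73
sub $t0, $t2, 10 → $t0=73-10=63
sub $t4, $t4, $t0 → $t4=17-63=-46
add $t0, $t2, 14 → $t0=73+14=87
After step 10: $t2 = 73.

73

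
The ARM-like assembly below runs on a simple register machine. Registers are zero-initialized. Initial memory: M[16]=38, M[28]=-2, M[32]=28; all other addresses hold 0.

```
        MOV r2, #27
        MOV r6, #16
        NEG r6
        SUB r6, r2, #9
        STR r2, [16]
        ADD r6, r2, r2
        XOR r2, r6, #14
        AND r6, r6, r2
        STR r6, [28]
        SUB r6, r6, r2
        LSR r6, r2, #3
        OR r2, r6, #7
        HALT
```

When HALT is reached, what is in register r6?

7

after MOV r2, #27: r2=27
after MOV r6, #16: r6=16
after NEG r6: r6=-(16)=-16
after SUB r6, r2, #9: r6=27-9=18
STR r2, [16] → M[16]=27
after ADD r6, r2, r2: r6=27+27=54
after XOR r2, r6, #14: r2=54^14=56
after AND r6, r6, r2: r6=54&56=48
STR r6, [28] → M[28]=48
after SUB r6, r6, r2: r6=48-56=-8
after LSR r6, r2, #3: r6=56>>3=7
after OR r2, r6, #7: r2=7|7=7
halt.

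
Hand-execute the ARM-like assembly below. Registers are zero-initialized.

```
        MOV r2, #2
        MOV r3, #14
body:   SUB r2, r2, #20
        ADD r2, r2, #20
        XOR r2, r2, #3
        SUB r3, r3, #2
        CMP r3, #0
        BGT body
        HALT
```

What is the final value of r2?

1

after MOV r2, #2: r2=2
after MOV r3, #14: r3=14
after SUB r2, r2, #20: r2=2-20=-18
after ADD r2, r2, #20: r2=(-18)+20=2
after XOR r2, r2, #3: r2=2^3=1
after SUB r3, r3, #2: r3=14-2=12
CMP r3, #0  (cmp 12,0)
BGT body: taken
after SUB r2, r2, #20: r2=1-20=-19
after ADD r2, r2, #20: r2=(-19)+20=1
after XOR r2, r2, #3: r2=1^3=2
after SUB r3, r3, #2: r3=12-2=10
CMP r3, #0  (cmp 10,0)
BGT body: taken
after SUB r2, r2, #20: r2=2-20=-18
after ADD r2, r2, #20: r2=(-18)+20=2
after XOR r2, r2, #3: r2=2^3=1
after SUB r3, r3, #2: r3=10-2=8
CMP r3, #0  (cmp 8,0)
BGT body: taken
after SUB r2, r2, #20: r2=1-20=-19
after ADD r2, r2, #20: r2=(-19)+20=1
after XOR r2, r2, #3: r2=1^3=2
after SUB r3, r3, #2: r3=8-2=6
CMP r3, #0  (cmp 6,0)
BGT body: taken
after SUB r2, r2, #20: r2=2-20=-18
after ADD r2, r2, #20: r2=(-18)+20=2
after XOR r2, r2, #3: r2=2^3=1
after SUB r3, r3, #2: r3=6-2=4
CMP r3, #0  (cmp 4,0)
BGT body: taken
after SUB r2, r2, #20: r2=1-20=-19
after ADD r2, r2, #20: r2=(-19)+20=1
after XOR r2, r2, #3: r2=1^3=2
after SUB r3, r3, #2: r3=4-2=2
CMP r3, #0  (cmp 2,0)
BGT body: taken
after SUB r2, r2, #20: r2=2-20=-18
after ADD r2, r2, #20: r2=(-18)+20=2
after XOR r2, r2, #3: r2=2^3=1
after SUB r3, r3, #2: r3=2-2=0
CMP r3, #0  (cmp 0,0)
BGT body: not taken
halt.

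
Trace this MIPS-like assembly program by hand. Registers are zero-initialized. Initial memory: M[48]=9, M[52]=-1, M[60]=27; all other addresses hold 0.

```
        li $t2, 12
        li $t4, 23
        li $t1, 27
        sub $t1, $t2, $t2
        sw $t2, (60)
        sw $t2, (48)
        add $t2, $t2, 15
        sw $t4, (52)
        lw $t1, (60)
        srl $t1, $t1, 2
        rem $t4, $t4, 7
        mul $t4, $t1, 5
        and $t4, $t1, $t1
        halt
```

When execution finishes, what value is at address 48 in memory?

li $t2, 12 → $t2=12
li $t4, 23 → $t4=23
li $t1, 27 → $t1=27
sub $t1, $t2, $t2 → $t1=12-12=0
sw $t2, (60) → M[60]=12
sw $t2, (48) → M[48]=12
add $t2, $t2, 15 → $t2=12+15=27
sw $t4, (52) → M[52]=23
lw $t1, (60) → $t1=M[60]=12
srl $t1, $t1, 2 → $t1=12>>2=3
rem $t4, $t4, 7 → $t4=23%7=2
mul $t4, $t1, 5 → $t4=3*5=15
and $t4, $t1, $t1 → $t4=3&3=3
halt.

12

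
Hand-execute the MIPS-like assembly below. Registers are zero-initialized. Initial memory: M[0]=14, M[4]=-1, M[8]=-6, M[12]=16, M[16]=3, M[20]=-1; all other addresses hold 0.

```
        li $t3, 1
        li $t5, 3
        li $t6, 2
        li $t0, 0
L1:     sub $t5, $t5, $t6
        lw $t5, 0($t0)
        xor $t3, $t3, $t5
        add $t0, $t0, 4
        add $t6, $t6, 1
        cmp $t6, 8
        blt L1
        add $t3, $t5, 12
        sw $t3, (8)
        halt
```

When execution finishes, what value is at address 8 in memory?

after li $t3, 1: $t3=1
after li $t5, 3: $t5=3
after li $t6, 2: $t6=2
after li $t0, 0: $t0=0
after sub $t5, $t5, $t6: $t5=3-2=1
after lw $t5, 0($t0): $t5=M[0]=14
after xor $t3, $t3, $t5: $t3=1^14=15
after add $t0, $t0, 4: $t0=0+4=4
after add $t6, $t6, 1: $t6=2+1=3
cmp $t6, 8  (cmp 3,8)
blt L1: taken
after sub $t5, $t5, $t6: $t5=14-3=11
after lw $t5, 0($t0): $t5=M[4]=-1
after xor $t3, $t3, $t5: $t3=15^(-1)=-16
after add $t0, $t0, 4: $t0=4+4=8
after add $t6, $t6, 1: $t6=3+1=4
cmp $t6, 8  (cmp 4,8)
blt L1: taken
after sub $t5, $t5, $t6: $t5=(-1)-4=-5
after lw $t5, 0($t0): $t5=M[8]=-6
after xor $t3, $t3, $t5: $t3=(-16)^(-6)=10
after add $t0, $t0, 4: $t0=8+4=12
after add $t6, $t6, 1: $t6=4+1=5
cmp $t6, 8  (cmp 5,8)
blt L1: taken
after sub $t5, $t5, $t6: $t5=(-6)-5=-11
after lw $t5, 0($t0): $t5=M[12]=16
after xor $t3, $t3, $t5: $t3=10^16=26
after add $t0, $t0, 4: $t0=12+4=16
after add $t6, $t6, 1: $t6=5+1=6
cmp $t6, 8  (cmp 6,8)
blt L1: taken
after sub $t5, $t5, $t6: $t5=16-6=10
after lw $t5, 0($t0): $t5=M[16]=3
after xor $t3, $t3, $t5: $t3=26^3=25
after add $t0, $t0, 4: $t0=16+4=20
after add $t6, $t6, 1: $t6=6+1=7
cmp $t6, 8  (cmp 7,8)
blt L1: taken
after sub $t5, $t5, $t6: $t5=3-7=-4
after lw $t5, 0($t0): $t5=M[20]=-1
after xor $t3, $t3, $t5: $t3=25^(-1)=-26
after add $t0, $t0, 4: $t0=20+4=24
after add $t6, $t6, 1: $t6=7+1=8
cmp $t6, 8  (cmp 8,8)
blt L1: not taken
after add $t3, $t5, 12: $t3=(-1)+12=11
sw $t3, (8) → M[8]=11
halt.

11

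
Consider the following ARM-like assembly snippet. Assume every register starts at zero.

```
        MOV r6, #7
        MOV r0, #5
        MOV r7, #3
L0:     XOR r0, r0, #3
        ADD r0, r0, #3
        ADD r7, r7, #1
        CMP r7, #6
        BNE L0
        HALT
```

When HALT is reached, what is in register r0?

17

MOV r6, #7 → r6=7
MOV r0, #5 → r0=5
MOV r7, #3 → r7=3
XOR r0, r0, #3 → r0=5^3=6
ADD r0, r0, #3 → r0=6+3=9
ADD r7, r7, #1 → r7=3+1=4
CMP r7, #6  (cmp 4,6)
BNE L0: taken
XOR r0, r0, #3 → r0=9^3=10
ADD r0, r0, #3 → r0=10+3=13
ADD r7, r7, #1 → r7=4+1=5
CMP r7, #6  (cmp 5,6)
BNE L0: taken
XOR r0, r0, #3 → r0=13^3=14
ADD r0, r0, #3 → r0=14+3=17
ADD r7, r7, #1 → r7=5+1=6
CMP r7, #6  (cmp 6,6)
BNE L0: not taken
halt.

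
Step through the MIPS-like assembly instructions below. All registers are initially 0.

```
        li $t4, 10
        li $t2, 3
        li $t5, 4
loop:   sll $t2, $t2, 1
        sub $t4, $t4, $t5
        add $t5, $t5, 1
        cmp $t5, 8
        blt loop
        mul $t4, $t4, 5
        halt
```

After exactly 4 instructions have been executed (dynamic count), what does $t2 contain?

6

$t4=10
$t2=3
$t5=4
$t2=3<<1=6
After step 4: $t2 = 6.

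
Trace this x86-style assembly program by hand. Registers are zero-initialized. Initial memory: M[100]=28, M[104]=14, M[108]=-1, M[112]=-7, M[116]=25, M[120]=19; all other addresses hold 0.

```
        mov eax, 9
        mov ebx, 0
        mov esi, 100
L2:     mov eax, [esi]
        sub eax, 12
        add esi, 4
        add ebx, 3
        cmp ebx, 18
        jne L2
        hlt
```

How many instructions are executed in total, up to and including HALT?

after mov eax, 9: eax=9
after mov ebx, 0: ebx=0
after mov esi, 100: esi=100
after mov eax, [esi]: eax=M[100]=28
after sub eax, 12: eax=28-12=16
after add esi, 4: esi=100+4=104
after add ebx, 3: ebx=0+3=3
cmp ebx, 18  (cmp 3,18)
jne L2: taken
after mov eax, [esi]: eax=M[104]=14
after sub eax, 12: eax=14-12=2
after add esi, 4: esi=104+4=108
after add ebx, 3: ebx=3+3=6
cmp ebx, 18  (cmp 6,18)
jne L2: taken
after mov eax, [esi]: eax=M[108]=-1
after sub eax, 12: eax=(-1)-12=-13
after add esi, 4: esi=108+4=112
after add ebx, 3: ebx=6+3=9
cmp ebx, 18  (cmp 9,18)
jne L2: taken
after mov eax, [esi]: eax=M[112]=-7
after sub eax, 12: eax=(-7)-12=-19
after add esi, 4: esi=112+4=116
after add ebx, 3: ebx=9+3=12
cmp ebx, 18  (cmp 12,18)
jne L2: taken
after mov eax, [esi]: eax=M[116]=25
after sub eax, 12: eax=25-12=13
after add esi, 4: esi=116+4=120
after add ebx, 3: ebx=12+3=15
cmp ebx, 18  (cmp 15,18)
jne L2: taken
after mov eax, [esi]: eax=M[120]=19
after sub eax, 12: eax=19-12=7
after add esi, 4: esi=120+4=124
after add ebx, 3: ebx=15+3=18
cmp ebx, 18  (cmp 18,18)
jne L2: not taken
halt.
Total executed instructions: 40.

40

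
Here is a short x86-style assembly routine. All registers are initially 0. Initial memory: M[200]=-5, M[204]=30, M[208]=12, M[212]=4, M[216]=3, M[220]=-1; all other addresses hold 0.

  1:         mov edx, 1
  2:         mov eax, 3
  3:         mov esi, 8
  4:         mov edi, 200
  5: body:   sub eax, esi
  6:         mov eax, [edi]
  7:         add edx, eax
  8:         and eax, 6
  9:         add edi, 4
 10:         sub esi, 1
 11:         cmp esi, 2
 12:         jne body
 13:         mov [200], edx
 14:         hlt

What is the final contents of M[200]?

44

mov edx, 1 → edx=1
mov eax, 3 → eax=3
mov esi, 8 → esi=8
mov edi, 200 → edi=200
sub eax, esi → eax=3-8=-5
mov eax, [edi] → eax=M[200]=-5
add edx, eax → edx=1+(-5)=-4
and eax, 6 → eax=(-5)&6=2
add edi, 4 → edi=200+4=204
sub esi, 1 → esi=8-1=7
cmp esi, 2  (cmp 7,2)
jne body: taken
sub eax, esi → eax=2-7=-5
mov eax, [edi] → eax=M[204]=30
add edx, eax → edx=(-4)+30=26
and eax, 6 → eax=30&6=6
add edi, 4 → edi=204+4=208
sub esi, 1 → esi=7-1=6
cmp esi, 2  (cmp 6,2)
jne body: taken
sub eax, esi → eax=6-6=0
mov eax, [edi] → eax=M[208]=12
add edx, eax → edx=26+12=38
and eax, 6 → eax=12&6=4
add edi, 4 → edi=208+4=212
sub esi, 1 → esi=6-1=5
cmp esi, 2  (cmp 5,2)
jne body: taken
sub eax, esi → eax=4-5=-1
mov eax, [edi] → eax=M[212]=4
add edx, eax → edx=38+4=42
and eax, 6 → eax=4&6=4
add edi, 4 → edi=212+4=216
sub esi, 1 → esi=5-1=4
cmp esi, 2  (cmp 4,2)
jne body: taken
sub eax, esi → eax=4-4=0
mov eax, [edi] → eax=M[216]=3
add edx, eax → edx=42+3=45
and eax, 6 → eax=3&6=2
add edi, 4 → edi=216+4=220
sub esi, 1 → esi=4-1=3
cmp esi, 2  (cmp 3,2)
jne body: taken
sub eax, esi → eax=2-3=-1
mov eax, [edi] → eax=M[220]=-1
add edx, eax → edx=45+(-1)=44
and eax, 6 → eax=(-1)&6=6
add edi, 4 → edi=220+4=224
sub esi, 1 → esi=3-1=2
cmp esi, 2  (cmp 2,2)
jne body: not taken
mov [200], edx → M[200]=44
halt.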